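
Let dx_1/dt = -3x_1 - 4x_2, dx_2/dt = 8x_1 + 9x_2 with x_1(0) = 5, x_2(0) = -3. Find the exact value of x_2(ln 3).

951

A = [[-3,-4],[8,9]]; eigenvalues λ = 5, 1.
Eigenvectors: (-1,2) for λ=5, (-1,1) for λ=1.
From the initial condition, c_1 = 2, c_2 = -7.
x_2(ln 3) = (2)(3^5)(2) + (-7)(3^1)(1) = 951.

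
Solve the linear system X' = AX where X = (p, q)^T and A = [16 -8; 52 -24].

Coefficient matrix A = [[16, -8], [52, -24]].
Characteristic polynomial det(A - λI) = λ^2 + 8λ + 32 = 0.
Eigenvalues λ = -4 ± 4i (complex conjugate pair).
For λ=-4+4i: an eigenvector is (-1,-2) - i(-1,-3) = (-1 + i, -2 + 3i).
A real fundamental pair from Re and Im of e^((-4+4i)t)v: X_1 = e^(-4t)(cos(4t)·(-1,-2) + sin(4t)·(-1,-3)), X_2 = e^(-4t)(sin(4t)·(-1,-2) - cos(4t)·(-1,-3)).
General solution: K_1X_1 + K_2X_2.

p(t) = -K_1e^(-4t)sin(4t) - K_1e^(-4t)cos(4t) - K_2e^(-4t)sin(4t) + K_2e^(-4t)cos(4t), q(t) = -3K_1e^(-4t)sin(4t) - 2K_1e^(-4t)cos(4t) - 2K_2e^(-4t)sin(4t) + 3K_2e^(-4t)cos(4t)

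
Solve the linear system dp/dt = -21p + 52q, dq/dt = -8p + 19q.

p(t) = 2c_1e^(-t)sin(4t) - 3c_1e^(-t)cos(4t) - 3c_2e^(-t)sin(4t) - 2c_2e^(-t)cos(4t), q(t) = c_1e^(-t)sin(4t) - c_1e^(-t)cos(4t) - c_2e^(-t)sin(4t) - c_2e^(-t)cos(4t)

Coefficient matrix A = [[-21, 52], [-8, 19]].
Characteristic polynomial det(A - λI) = λ^2 + 2λ + 17 = 0.
Eigenvalues λ = -1 ± 4i (complex conjugate pair).
For λ=-1+4i: an eigenvector is (-3,-1) - i(2,1) = (-3 - 2i, -1 - i).
A real fundamental pair from Re and Im of e^((-1+4i)t)v: X_1 = e^(-t)(cos(4t)·(-3,-1) + sin(4t)·(2,1)), X_2 = e^(-t)(sin(4t)·(-3,-1) - cos(4t)·(2,1)).
General solution: c_1X_1 + c_2X_2.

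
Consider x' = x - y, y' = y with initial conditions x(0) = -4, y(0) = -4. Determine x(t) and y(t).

Coefficient matrix A = [[1, -1], [0, 1]].
Characteristic polynomial det(A - λI) = λ^2 - 2λ + 1 = 0.
Single eigenvalue λ = 1 with algebraic multiplicity 2.
Eigenvector v = (-1,0); generalized eigenvector w with (A-λI)w=v is (-3,1).
General solution: e^(t)[c_1·v + c_2·(t·v + w)].
Applying x(0)=-4, y(0)=-4 gives c_1=16, c_2=-4.

x(t) = 4te^(t) - 4e^(t), y(t) = -4e^(t)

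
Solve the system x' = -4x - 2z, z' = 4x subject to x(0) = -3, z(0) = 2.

x(t) = e^(-2t)sin(2t) - 3e^(-2t)cos(2t), z(t) = -4e^(-2t)sin(2t) + 2e^(-2t)cos(2t)

Coefficient matrix A = [[-4, -2], [4, 0]].
Characteristic polynomial det(A - λI) = λ^2 + 4λ + 8 = 0.
Eigenvalues λ = -2 ± 2i (complex conjugate pair).
For λ=-2+2i: an eigenvector is (-1,1) - i(0,-1) = (-1, 1 + i).
A real fundamental pair from Re and Im of e^((-2+2i)t)v: X_1 = e^(-2t)(cos(2t)·(-1,1) + sin(2t)·(0,-1)), X_2 = e^(-2t)(sin(2t)·(-1,1) - cos(2t)·(0,-1)).
General solution: c_1X_1 + c_2X_2.
Applying x(0)=-3, z(0)=2 gives c_1=3, c_2=-1.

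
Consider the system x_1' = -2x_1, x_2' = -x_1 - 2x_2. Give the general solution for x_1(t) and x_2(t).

Coefficient matrix A = [[-2, 0], [-1, -2]].
Characteristic polynomial det(A - λI) = λ^2 + 4λ + 4 = 0.
Single eigenvalue λ = -2 with algebraic multiplicity 2.
Eigenvector v = (0,-1); generalized eigenvector w with (A-λI)w=v is (1,-2).
General solution: e^(-2t)[K_1·v + K_2·(t·v + w)].

x_1(t) = K_2e^(-2t), x_2(t) = -K_1e^(-2t) - K_2te^(-2t) - 2K_2e^(-2t)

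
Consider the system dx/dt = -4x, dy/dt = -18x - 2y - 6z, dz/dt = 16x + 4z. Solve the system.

Coefficient matrix A = [[-4, 0, 0], [-18, -2, -6], [16, 0, 4]].
det(A - λI) = 0 gives eigenvalues λ = -2, -4, 4.
For λ=-2: eigenvector (0,1,0).
For λ=-4: eigenvector (1,3,-2).
For λ=4: eigenvector (0,-1,1).
General solution: c_1e^(-2t)(0,1,0) + c_2e^(-4t)(1,3,-2) + c_3e^(4t)(0,-1,1).

x(t) = c_2e^(-4t), y(t) = c_1e^(-2t) + 3c_2e^(-4t) - c_3e^(4t), z(t) = -2c_2e^(-4t) + c_3e^(4t)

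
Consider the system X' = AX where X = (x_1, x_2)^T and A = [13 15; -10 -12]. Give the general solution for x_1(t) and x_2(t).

Coefficient matrix A = [[13, 15], [-10, -12]].
Characteristic polynomial det(A - λI) = λ^2 - λ - 6 = 0.
Eigenvalues λ = -2, 3.
For λ=-2: (A-λI) row 1 is [15, 15], so an eigenvector is (-1, 1).
For λ=3: (A-λI) row 1 is [10, 15], so an eigenvector is (-3, 2).
General solution: c_1e^(-2t)(-1,1) + c_2e^(3t)(-3,2).

x_1(t) = -c_1e^(-2t) - 3c_2e^(3t), x_2(t) = c_1e^(-2t) + 2c_2e^(3t)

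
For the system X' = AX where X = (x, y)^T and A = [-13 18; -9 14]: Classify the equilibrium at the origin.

saddle

A = [[-13,18],[-9,14]]; det(A-λI) = λ^2 - λ - 20.
λ = -4, 5: opposite signs.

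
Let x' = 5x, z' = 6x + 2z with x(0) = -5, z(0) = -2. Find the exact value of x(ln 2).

A = [[5,0],[6,2]]; eigenvalues λ = 5, 2.
Eigenvectors: (1,2) for λ=5, (0,-1) for λ=2.
From the initial condition, c_1 = -5, c_2 = -8.
x(ln 2) = (-5)(2^5)(1) + (-8)(2^2)(0) = -160.

-160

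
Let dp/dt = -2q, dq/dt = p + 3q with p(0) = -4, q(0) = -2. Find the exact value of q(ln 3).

-54

A = [[0,-2],[1,3]]; eigenvalues λ = 2, 1.
Eigenvectors: (-1,1) for λ=2, (2,-1) for λ=1.
From the initial condition, c_1 = -8, c_2 = -6.
q(ln 3) = (-8)(3^2)(1) + (-6)(3^1)(-1) = -54.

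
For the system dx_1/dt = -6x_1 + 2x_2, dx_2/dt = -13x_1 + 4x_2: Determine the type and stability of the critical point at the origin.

A = [[-6,2],[-13,4]]; det(A-λI) = λ^2 + 2λ + 2.
λ = -1 ± i: negative real part.

stable spiral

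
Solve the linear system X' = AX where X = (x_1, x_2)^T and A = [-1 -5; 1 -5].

Coefficient matrix A = [[-1, -5], [1, -5]].
Characteristic polynomial det(A - λI) = λ^2 + 6λ + 10 = 0.
Eigenvalues λ = -3 ± i (complex conjugate pair).
For λ=-3+i: an eigenvector is (2,1) - i(-1,0) = (2 + i, 1).
A real fundamental pair from Re and Im of e^((-3+i)t)v: X_1 = e^(-3t)(cos(t)·(2,1) + sin(t)·(-1,0)), X_2 = e^(-3t)(sin(t)·(2,1) - cos(t)·(-1,0)).
General solution: C_1X_1 + C_2X_2.

x_1(t) = -C_1e^(-3t)sin(t) + 2C_1e^(-3t)cos(t) + 2C_2e^(-3t)sin(t) + C_2e^(-3t)cos(t), x_2(t) = C_1e^(-3t)cos(t) + C_2e^(-3t)sin(t)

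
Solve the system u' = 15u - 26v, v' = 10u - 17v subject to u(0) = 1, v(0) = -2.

u(t) = 34e^(-t)sin(2t) + e^(-t)cos(2t), v(t) = 21e^(-t)sin(2t) - 2e^(-t)cos(2t)

Coefficient matrix A = [[15, -26], [10, -17]].
Characteristic polynomial det(A - λI) = λ^2 + 2λ + 5 = 0.
Eigenvalues λ = -1 ± 2i (complex conjugate pair).
For λ=-1+2i: an eigenvector is (3,2) - i(-2,-1) = (3 + 2i, 2 + i).
A real fundamental pair from Re and Im of e^((-1+2i)t)v: X_1 = e^(-t)(cos(2t)·(3,2) + sin(2t)·(-2,-1)), X_2 = e^(-t)(sin(2t)·(3,2) - cos(2t)·(-2,-1)).
General solution: c_1X_1 + c_2X_2.
Applying u(0)=1, v(0)=-2 gives c_1=-5, c_2=8.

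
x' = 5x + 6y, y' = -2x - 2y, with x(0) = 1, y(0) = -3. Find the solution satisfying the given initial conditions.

x(t) = -14e^(2t) + 15e^(t), y(t) = 7e^(2t) - 10e^(t)

Coefficient matrix A = [[5, 6], [-2, -2]].
Characteristic polynomial det(A - λI) = λ^2 - 3λ + 2 = 0.
Eigenvalues λ = 2, 1.
For λ=2: (A-λI) row 1 is [3, 6], so an eigenvector is (-2, 1).
For λ=1: (A-λI) row 1 is [4, 6], so an eigenvector is (-3, 2).
General solution: C_1e^(2t)(-2,1) + C_2e^(t)(-3,2).
Applying x(0)=1, y(0)=-3 gives C_1=7, C_2=-5.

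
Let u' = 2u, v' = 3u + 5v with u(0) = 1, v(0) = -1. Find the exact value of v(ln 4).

-16

A = [[2,0],[3,5]]; eigenvalues λ = 5, 2.
Eigenvectors: (0,1) for λ=5, (1,-1) for λ=2.
From the initial condition, c_1 = 0, c_2 = 1.
v(ln 4) = (0)(4^5)(1) + (1)(4^2)(-1) = -16.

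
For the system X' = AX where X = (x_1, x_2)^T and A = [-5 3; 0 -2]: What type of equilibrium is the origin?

A = [[-5,3],[0,-2]]; det(A-λI) = λ^2 + 7λ + 10.
λ = -2, -5: both negative.

stable node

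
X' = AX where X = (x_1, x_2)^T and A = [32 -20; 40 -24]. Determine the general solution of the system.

x_1(t) = -c_1e^(4t)sin(4t) + 2c_1e^(4t)cos(4t) + 2c_2e^(4t)sin(4t) + c_2e^(4t)cos(4t), x_2(t) = -c_1e^(4t)sin(4t) + 3c_1e^(4t)cos(4t) + 3c_2e^(4t)sin(4t) + c_2e^(4t)cos(4t)

Coefficient matrix A = [[32, -20], [40, -24]].
Characteristic polynomial det(A - λI) = λ^2 - 8λ + 32 = 0.
Eigenvalues λ = 4 ± 4i (complex conjugate pair).
For λ=4+4i: an eigenvector is (2,3) - i(-1,-1) = (2 + i, 3 + i).
A real fundamental pair from Re and Im of e^((4+4i)t)v: X_1 = e^(4t)(cos(4t)·(2,3) + sin(4t)·(-1,-1)), X_2 = e^(4t)(sin(4t)·(2,3) - cos(4t)·(-1,-1)).
General solution: c_1X_1 + c_2X_2.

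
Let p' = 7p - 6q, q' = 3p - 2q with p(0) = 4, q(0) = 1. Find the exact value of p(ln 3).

480

A = [[7,-6],[3,-2]]; eigenvalues λ = 1, 4.
Eigenvectors: (-1,-1) for λ=1, (-2,-1) for λ=4.
From the initial condition, c_1 = 2, c_2 = -3.
p(ln 3) = (2)(3^1)(-1) + (-3)(3^4)(-2) = 480.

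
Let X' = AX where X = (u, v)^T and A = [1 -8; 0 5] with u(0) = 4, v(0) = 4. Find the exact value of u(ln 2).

-232

A = [[1,-8],[0,5]]; eigenvalues λ = 5, 1.
Eigenvectors: (-2,1) for λ=5, (1,0) for λ=1.
From the initial condition, c_1 = 4, c_2 = 12.
u(ln 2) = (4)(2^5)(-2) + (12)(2^1)(1) = -232.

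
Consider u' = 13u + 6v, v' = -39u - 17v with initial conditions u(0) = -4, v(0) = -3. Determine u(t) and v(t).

u(t) = -26e^(-2t)sin(3t) - 4e^(-2t)cos(3t), v(t) = 67e^(-2t)sin(3t) - 3e^(-2t)cos(3t)

Coefficient matrix A = [[13, 6], [-39, -17]].
Characteristic polynomial det(A - λI) = λ^2 + 4λ + 13 = 0.
Eigenvalues λ = -2 ± 3i (complex conjugate pair).
For λ=-2+3i: an eigenvector is (1,-2) - i(1,-3) = (1 - i, -2 + 3i).
A real fundamental pair from Re and Im of e^((-2+3i)t)v: X_1 = e^(-2t)(cos(3t)·(1,-2) + sin(3t)·(1,-3)), X_2 = e^(-2t)(sin(3t)·(1,-2) - cos(3t)·(1,-3)).
General solution: c_1X_1 + c_2X_2.
Applying u(0)=-4, v(0)=-3 gives c_1=-15, c_2=-11.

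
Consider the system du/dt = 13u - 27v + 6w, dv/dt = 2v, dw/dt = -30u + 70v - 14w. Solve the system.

u(t) = -2K_1e^(-2t) - 3K_2e^(2t) + K_3e^(t), v(t) = K_2e^(2t), w(t) = 5K_1e^(-2t) + 10K_2e^(2t) - 2K_3e^(t)

Coefficient matrix A = [[13, -27, 6], [0, 2, 0], [-30, 70, -14]].
det(A - λI) = 0 gives eigenvalues λ = -2, 2, 1.
For λ=-2: eigenvector (-2,0,5).
For λ=2: eigenvector (-3,1,10).
For λ=1: eigenvector (1,0,-2).
General solution: K_1e^(-2t)(-2,0,5) + K_2e^(2t)(-3,1,10) + K_3e^(t)(1,0,-2).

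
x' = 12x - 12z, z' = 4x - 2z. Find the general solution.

Coefficient matrix A = [[12, -12], [4, -2]].
Characteristic polynomial det(A - λI) = λ^2 - 10λ + 24 = 0.
Eigenvalues λ = 4, 6.
For λ=4: (A-λI) row 1 is [8, -12], so an eigenvector is (3, 2).
For λ=6: (A-λI) row 1 is [6, -12], so an eigenvector is (2, 1).
General solution: c_1e^(4t)(3,2) + c_2e^(6t)(2,1).

x(t) = 3c_1e^(4t) + 2c_2e^(6t), z(t) = 2c_1e^(4t) + c_2e^(6t)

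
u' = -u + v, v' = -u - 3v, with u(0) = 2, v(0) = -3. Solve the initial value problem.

Coefficient matrix A = [[-1, 1], [-1, -3]].
Characteristic polynomial det(A - λI) = λ^2 + 4λ + 4 = 0.
Single eigenvalue λ = -2 with algebraic multiplicity 2.
Eigenvector v = (-1,1); generalized eigenvector w with (A-λI)w=v is (0,-1).
General solution: e^(-2t)[K_1·v + K_2·(t·v + w)].
Applying u(0)=2, v(0)=-3 gives K_1=-2, K_2=1.

u(t) = -te^(-2t) + 2e^(-2t), v(t) = te^(-2t) - 3e^(-2t)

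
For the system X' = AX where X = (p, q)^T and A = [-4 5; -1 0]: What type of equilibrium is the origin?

A = [[-4,5],[-1,0]]; det(A-λI) = λ^2 + 4λ + 5.
λ = -2 ± i: negative real part.

stable spiral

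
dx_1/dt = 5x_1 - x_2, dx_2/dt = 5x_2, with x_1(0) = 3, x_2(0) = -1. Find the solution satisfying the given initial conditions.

Coefficient matrix A = [[5, -1], [0, 5]].
Characteristic polynomial det(A - λI) = λ^2 - 10λ + 25 = 0.
Single eigenvalue λ = 5 with algebraic multiplicity 2.
Eigenvector v = (1,0); generalized eigenvector w with (A-λI)w=v is (-3,-1).
General solution: e^(5t)[C_1·v + C_2·(t·v + w)].
Applying x_1(0)=3, x_2(0)=-1 gives C_1=6, C_2=1.

x_1(t) = te^(5t) + 3e^(5t), x_2(t) = -e^(5t)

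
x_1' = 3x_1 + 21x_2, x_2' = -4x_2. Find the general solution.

Coefficient matrix A = [[3, 21], [0, -4]].
Characteristic polynomial det(A - λI) = λ^2 + λ - 12 = 0.
Eigenvalues λ = 3, -4.
For λ=3: (A-λI) row 1 is [0, 21], so an eigenvector is (1, 0).
For λ=-4: (A-λI) row 1 is [7, 21], so an eigenvector is (3, -1).
General solution: c_1e^(3t)(1,0) + c_2e^(-4t)(3,-1).

x_1(t) = c_1e^(3t) + 3c_2e^(-4t), x_2(t) = -c_2e^(-4t)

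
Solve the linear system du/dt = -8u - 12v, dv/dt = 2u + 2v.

Coefficient matrix A = [[-8, -12], [2, 2]].
Characteristic polynomial det(A - λI) = λ^2 + 6λ + 8 = 0.
Eigenvalues λ = -2, -4.
For λ=-2: (A-λI) row 1 is [-6, -12], so an eigenvector is (-2, 1).
For λ=-4: (A-λI) row 1 is [-4, -12], so an eigenvector is (-3, 1).
General solution: c_1e^(-2t)(-2,1) + c_2e^(-4t)(-3,1).

u(t) = -2c_1e^(-2t) - 3c_2e^(-4t), v(t) = c_1e^(-2t) + c_2e^(-4t)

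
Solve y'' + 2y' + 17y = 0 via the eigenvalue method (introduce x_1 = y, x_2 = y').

y(t) = c_1e^(-t)cos(4t) + c_2e^(-t)sin(4t)

Let x_1 = y, x_2 = y'. Then x_1' = x_2 and x_2' = -17x_1 - 2x_2.
A = [[0,1],[-17,-2]]; det(A-λI) = λ^2 + 2λ + 17.
Eigenvalues λ = -1 ± 4i.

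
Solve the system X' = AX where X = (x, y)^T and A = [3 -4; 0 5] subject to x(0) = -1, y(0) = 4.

x(t) = -8e^(5t) + 7e^(3t), y(t) = 4e^(5t)

Coefficient matrix A = [[3, -4], [0, 5]].
Characteristic polynomial det(A - λI) = λ^2 - 8λ + 15 = 0.
Eigenvalues λ = 3, 5.
For λ=3: (A-λI) row 1 is [0, -4], so an eigenvector is (1, 0).
For λ=5: (A-λI) row 1 is [-2, -4], so an eigenvector is (-2, 1).
General solution: C_1e^(3t)(1,0) + C_2e^(5t)(-2,1).
Applying x(0)=-1, y(0)=4 gives C_1=7, C_2=4.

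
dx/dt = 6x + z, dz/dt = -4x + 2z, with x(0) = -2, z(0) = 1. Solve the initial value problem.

Coefficient matrix A = [[6, 1], [-4, 2]].
Characteristic polynomial det(A - λI) = λ^2 - 8λ + 16 = 0.
Single eigenvalue λ = 4 with algebraic multiplicity 2.
Eigenvector v = (1,-2); generalized eigenvector w with (A-λI)w=v is (1,-1).
General solution: e^(4t)[C_1·v + C_2·(t·v + w)].
Applying x(0)=-2, z(0)=1 gives C_1=1, C_2=-3.

x(t) = -3te^(4t) - 2e^(4t), z(t) = 6te^(4t) + e^(4t)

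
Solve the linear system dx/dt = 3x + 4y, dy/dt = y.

x(t) = -2c_1e^(t) + c_2e^(3t), y(t) = c_1e^(t)

Coefficient matrix A = [[3, 4], [0, 1]].
Characteristic polynomial det(A - λI) = λ^2 - 4λ + 3 = 0.
Eigenvalues λ = 1, 3.
For λ=1: (A-λI) row 1 is [2, 4], so an eigenvector is (-2, 1).
For λ=3: (A-λI) row 1 is [0, 4], so an eigenvector is (1, 0).
General solution: c_1e^(t)(-2,1) + c_2e^(3t)(1,0).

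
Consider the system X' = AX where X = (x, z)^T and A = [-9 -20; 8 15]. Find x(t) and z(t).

x(t) = 2C_1e^(3t)sin(4t) + C_1e^(3t)cos(4t) + C_2e^(3t)sin(4t) - 2C_2e^(3t)cos(4t), z(t) = -C_1e^(3t)sin(4t) - C_1e^(3t)cos(4t) - C_2e^(3t)sin(4t) + C_2e^(3t)cos(4t)

Coefficient matrix A = [[-9, -20], [8, 15]].
Characteristic polynomial det(A - λI) = λ^2 - 6λ + 25 = 0.
Eigenvalues λ = 3 ± 4i (complex conjugate pair).
For λ=3+4i: an eigenvector is (1,-1) - i(2,-1) = (1 - 2i, -1 + i).
A real fundamental pair from Re and Im of e^((3+4i)t)v: X_1 = e^(3t)(cos(4t)·(1,-1) + sin(4t)·(2,-1)), X_2 = e^(3t)(sin(4t)·(1,-1) - cos(4t)·(2,-1)).
General solution: C_1X_1 + C_2X_2.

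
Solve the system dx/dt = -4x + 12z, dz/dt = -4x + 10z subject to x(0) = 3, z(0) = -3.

x(t) = -27e^(4t) + 30e^(2t), z(t) = -18e^(4t) + 15e^(2t)

Coefficient matrix A = [[-4, 12], [-4, 10]].
Characteristic polynomial det(A - λI) = λ^2 - 6λ + 8 = 0.
Eigenvalues λ = 2, 4.
For λ=2: (A-λI) row 1 is [-6, 12], so an eigenvector is (2, 1).
For λ=4: (A-λI) row 1 is [-8, 12], so an eigenvector is (3, 2).
General solution: c_1e^(2t)(2,1) + c_2e^(4t)(3,2).
Applying x(0)=3, z(0)=-3 gives c_1=15, c_2=-9.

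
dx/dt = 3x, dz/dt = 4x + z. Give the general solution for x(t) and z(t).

Coefficient matrix A = [[3, 0], [4, 1]].
Characteristic polynomial det(A - λI) = λ^2 - 4λ + 3 = 0.
Eigenvalues λ = 1, 3.
For λ=1: (A-λI) row 1 is [2, 0], so an eigenvector is (0, 1).
For λ=3: (A-λI) row 2 is [4, -2], so an eigenvector is (1, 2).
General solution: c_1e^(t)(0,1) + c_2e^(3t)(1,2).

x(t) = c_2e^(3t), z(t) = c_1e^(t) + 2c_2e^(3t)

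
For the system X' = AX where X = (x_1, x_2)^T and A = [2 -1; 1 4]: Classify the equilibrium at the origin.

unstable improper node

A = [[2,-1],[1,4]]; det(A-λI) = λ^2 - 6λ + 9.
repeated λ = 3 with a single eigenvector.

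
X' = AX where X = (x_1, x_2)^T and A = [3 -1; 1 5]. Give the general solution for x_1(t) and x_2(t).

x_1(t) = K_1e^(4t) + K_2te^(4t), x_2(t) = -K_1e^(4t) - K_2te^(4t) - K_2e^(4t)

Coefficient matrix A = [[3, -1], [1, 5]].
Characteristic polynomial det(A - λI) = λ^2 - 8λ + 16 = 0.
Single eigenvalue λ = 4 with algebraic multiplicity 2.
Eigenvector v = (1,-1); generalized eigenvector w with (A-λI)w=v is (0,-1).
General solution: e^(4t)[K_1·v + K_2·(t·v + w)].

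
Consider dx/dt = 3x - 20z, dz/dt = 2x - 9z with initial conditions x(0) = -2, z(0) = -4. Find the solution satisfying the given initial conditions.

Coefficient matrix A = [[3, -20], [2, -9]].
Characteristic polynomial det(A - λI) = λ^2 + 6λ + 13 = 0.
Eigenvalues λ = -3 ± 2i (complex conjugate pair).
For λ=-3+2i: an eigenvector is (-1,0) - i(-3,-1) = (-1 + 3i, 0 + i).
A real fundamental pair from Re and Im of e^((-3+2i)t)v: X_1 = e^(-3t)(cos(2t)·(-1,0) + sin(2t)·(-3,-1)), X_2 = e^(-3t)(sin(2t)·(-1,0) - cos(2t)·(-3,-1)).
General solution: K_1X_1 + K_2X_2.
Applying x(0)=-2, z(0)=-4 gives K_1=-10, K_2=-4.

x(t) = 34e^(-3t)sin(2t) - 2e^(-3t)cos(2t), z(t) = 10e^(-3t)sin(2t) - 4e^(-3t)cos(2t)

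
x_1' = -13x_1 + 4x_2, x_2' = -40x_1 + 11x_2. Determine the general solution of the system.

x_1(t) = C_1e^(-t)sin(4t) - C_2e^(-t)cos(4t), x_2(t) = 3C_1e^(-t)sin(4t) + C_1e^(-t)cos(4t) + C_2e^(-t)sin(4t) - 3C_2e^(-t)cos(4t)

Coefficient matrix A = [[-13, 4], [-40, 11]].
Characteristic polynomial det(A - λI) = λ^2 + 2λ + 17 = 0.
Eigenvalues λ = -1 ± 4i (complex conjugate pair).
For λ=-1+4i: an eigenvector is (0,1) - i(1,3) = (0 - i, 1 - 3i).
A real fundamental pair from Re and Im of e^((-1+4i)t)v: X_1 = e^(-t)(cos(4t)·(0,1) + sin(4t)·(1,3)), X_2 = e^(-t)(sin(4t)·(0,1) - cos(4t)·(1,3)).
General solution: C_1X_1 + C_2X_2.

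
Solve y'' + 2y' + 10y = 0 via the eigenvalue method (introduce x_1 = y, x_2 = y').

y(t) = c_1e^(-t)cos(3t) + c_2e^(-t)sin(3t)

Let x_1 = y, x_2 = y'. Then x_1' = x_2 and x_2' = -10x_1 - 2x_2.
A = [[0,1],[-10,-2]]; det(A-λI) = λ^2 + 2λ + 10.
Eigenvalues λ = -1 ± 3i.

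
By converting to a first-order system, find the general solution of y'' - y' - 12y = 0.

Let x_1 = y, x_2 = y'. Then x_1' = x_2 and x_2' = 12x_1 + x_2.
A = [[0,1],[12,1]]; det(A-λI) = λ^2 - λ - 12.
Eigenvalues λ = -3, 4 with eigenvectors (1,-3), (1,4).

y(t) = c_1e^(-3t) + c_2e^(4t)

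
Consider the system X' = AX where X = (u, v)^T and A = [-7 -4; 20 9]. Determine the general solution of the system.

Coefficient matrix A = [[-7, -4], [20, 9]].
Characteristic polynomial det(A - λI) = λ^2 - 2λ + 17 = 0.
Eigenvalues λ = 1 ± 4i (complex conjugate pair).
For λ=1+4i: an eigenvector is (0,1) - i(-1,2) = (0 + i, 1 - 2i).
A real fundamental pair from Re and Im of e^((1+4i)t)v: X_1 = e^(t)(cos(4t)·(0,1) + sin(4t)·(-1,2)), X_2 = e^(t)(sin(4t)·(0,1) - cos(4t)·(-1,2)).
General solution: C_1X_1 + C_2X_2.

u(t) = -C_1e^(t)sin(4t) + C_2e^(t)cos(4t), v(t) = 2C_1e^(t)sin(4t) + C_1e^(t)cos(4t) + C_2e^(t)sin(4t) - 2C_2e^(t)cos(4t)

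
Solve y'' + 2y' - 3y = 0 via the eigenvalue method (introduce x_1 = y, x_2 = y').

Let x_1 = y, x_2 = y'. Then x_1' = x_2 and x_2' = 3x_1 - 2x_2.
A = [[0,1],[3,-2]]; det(A-λI) = λ^2 + 2λ - 3.
Eigenvalues λ = 1, -3 with eigenvectors (1,1), (1,-3).

y(t) = c_1e^(t) + c_2e^(-3t)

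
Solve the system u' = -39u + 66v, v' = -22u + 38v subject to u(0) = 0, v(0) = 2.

u(t) = 12e^(5t) - 12e^(-6t), v(t) = 8e^(5t) - 6e^(-6t)

Coefficient matrix A = [[-39, 66], [-22, 38]].
Characteristic polynomial det(A - λI) = λ^2 + λ - 30 = 0.
Eigenvalues λ = -6, 5.
For λ=-6: (A-λI) row 1 is [-33, 66], so an eigenvector is (2, 1).
For λ=5: (A-λI) row 1 is [-44, 66], so an eigenvector is (-3, -2).
General solution: C_1e^(-6t)(2,1) + C_2e^(5t)(-3,-2).
Applying u(0)=0, v(0)=2 gives C_1=-6, C_2=-4.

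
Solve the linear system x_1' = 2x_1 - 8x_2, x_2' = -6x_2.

x_1(t) = c_1e^(2t) - c_2e^(-6t), x_2(t) = -c_2e^(-6t)

Coefficient matrix A = [[2, -8], [0, -6]].
Characteristic polynomial det(A - λI) = λ^2 + 4λ - 12 = 0.
Eigenvalues λ = 2, -6.
For λ=2: (A-λI) row 1 is [0, -8], so an eigenvector is (1, 0).
For λ=-6: (A-λI) row 1 is [8, -8], so an eigenvector is (-1, -1).
General solution: c_1e^(2t)(1,0) + c_2e^(-6t)(-1,-1).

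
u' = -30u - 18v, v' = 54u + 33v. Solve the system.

Coefficient matrix A = [[-30, -18], [54, 33]].
Characteristic polynomial det(A - λI) = λ^2 - 3λ - 18 = 0.
Eigenvalues λ = -3, 6.
For λ=-3: (A-λI) row 1 is [-27, -18], so an eigenvector is (2, -3).
For λ=6: (A-λI) row 1 is [-36, -18], so an eigenvector is (-1, 2).
General solution: K_1e^(-3t)(2,-3) + K_2e^(6t)(-1,2).

u(t) = 2K_1e^(-3t) - K_2e^(6t), v(t) = -3K_1e^(-3t) + 2K_2e^(6t)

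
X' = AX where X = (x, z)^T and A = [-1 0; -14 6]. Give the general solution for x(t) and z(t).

x(t) = -c_2e^(-t), z(t) = -c_1e^(6t) - 2c_2e^(-t)

Coefficient matrix A = [[-1, 0], [-14, 6]].
Characteristic polynomial det(A - λI) = λ^2 - 5λ - 6 = 0.
Eigenvalues λ = 6, -1.
For λ=6: (A-λI) row 1 is [-7, 0], so an eigenvector is (0, -1).
For λ=-1: (A-λI) row 2 is [-14, 7], so an eigenvector is (-1, -2).
General solution: c_1e^(6t)(0,-1) + c_2e^(-t)(-1,-2).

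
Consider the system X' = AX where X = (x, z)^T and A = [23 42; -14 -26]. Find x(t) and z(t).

x(t) = -2C_1e^(2t) + 3C_2e^(-5t), z(t) = C_1e^(2t) - 2C_2e^(-5t)

Coefficient matrix A = [[23, 42], [-14, -26]].
Characteristic polynomial det(A - λI) = λ^2 + 3λ - 10 = 0.
Eigenvalues λ = 2, -5.
For λ=2: (A-λI) row 1 is [21, 42], so an eigenvector is (-2, 1).
For λ=-5: (A-λI) row 1 is [28, 42], so an eigenvector is (3, -2).
General solution: C_1e^(2t)(-2,1) + C_2e^(-5t)(3,-2).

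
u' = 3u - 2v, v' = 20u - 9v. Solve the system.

u(t) = K_1e^(-3t)sin(2t) - K_2e^(-3t)cos(2t), v(t) = 3K_1e^(-3t)sin(2t) - K_1e^(-3t)cos(2t) - K_2e^(-3t)sin(2t) - 3K_2e^(-3t)cos(2t)

Coefficient matrix A = [[3, -2], [20, -9]].
Characteristic polynomial det(A - λI) = λ^2 + 6λ + 13 = 0.
Eigenvalues λ = -3 ± 2i (complex conjugate pair).
For λ=-3+2i: an eigenvector is (0,-1) - i(1,3) = (0 - i, -1 - 3i).
A real fundamental pair from Re and Im of e^((-3+2i)t)v: X_1 = e^(-3t)(cos(2t)·(0,-1) + sin(2t)·(1,3)), X_2 = e^(-3t)(sin(2t)·(0,-1) - cos(2t)·(1,3)).
General solution: K_1X_1 + K_2X_2.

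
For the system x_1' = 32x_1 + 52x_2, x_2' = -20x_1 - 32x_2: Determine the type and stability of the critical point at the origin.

center

A = [[32,52],[-20,-32]]; det(A-λI) = λ^2 + 16.
λ = 0 ± 4i: zero real part.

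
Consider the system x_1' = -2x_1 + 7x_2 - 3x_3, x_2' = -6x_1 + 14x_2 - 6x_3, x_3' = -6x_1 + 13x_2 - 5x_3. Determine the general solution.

x_1(t) = K_1e^(2t) + 2K_2e^(4t) - K_3e^(t), x_2(t) = K_1e^(2t) + 3K_2e^(4t), x_3(t) = K_1e^(2t) + 3K_2e^(4t) + K_3e^(t)

Coefficient matrix A = [[-2, 7, -3], [-6, 14, -6], [-6, 13, -5]].
det(A - λI) = 0 gives eigenvalues λ = 2, 4, 1.
For λ=2: eigenvector (1,1,1).
For λ=4: eigenvector (2,3,3).
For λ=1: eigenvector (-1,0,1).
General solution: K_1e^(2t)(1,1,1) + K_2e^(4t)(2,3,3) + K_3e^(t)(-1,0,1).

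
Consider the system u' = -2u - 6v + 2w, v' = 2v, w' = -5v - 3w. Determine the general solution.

u(t) = -2K_1e^(-3t) - 2K_2e^(2t) + K_3e^(-2t), v(t) = K_2e^(2t), w(t) = K_1e^(-3t) - K_2e^(2t)

Coefficient matrix A = [[-2, -6, 2], [0, 2, 0], [0, -5, -3]].
det(A - λI) = 0 gives eigenvalues λ = -3, 2, -2.
For λ=-3: eigenvector (-2,0,1).
For λ=2: eigenvector (-2,1,-1).
For λ=-2: eigenvector (1,0,0).
General solution: K_1e^(-3t)(-2,0,1) + K_2e^(2t)(-2,1,-1) + K_3e^(-2t)(1,0,0).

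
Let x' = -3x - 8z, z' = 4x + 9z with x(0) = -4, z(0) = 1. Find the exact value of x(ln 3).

468

A = [[-3,-8],[4,9]]; eigenvalues λ = 1, 5.
Eigenvectors: (2,-1) for λ=1, (1,-1) for λ=5.
From the initial condition, c_1 = -3, c_2 = 2.
x(ln 3) = (-3)(3^1)(2) + (2)(3^5)(1) = 468.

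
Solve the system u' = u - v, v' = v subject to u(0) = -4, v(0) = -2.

Coefficient matrix A = [[1, -1], [0, 1]].
Characteristic polynomial det(A - λI) = λ^2 - 2λ + 1 = 0.
Single eigenvalue λ = 1 with algebraic multiplicity 2.
Eigenvector v = (-1,0); generalized eigenvector w with (A-λI)w=v is (-3,1).
General solution: e^(t)[K_1·v + K_2·(t·v + w)].
Applying u(0)=-4, v(0)=-2 gives K_1=10, K_2=-2.

u(t) = 2te^(t) - 4e^(t), v(t) = -2e^(t)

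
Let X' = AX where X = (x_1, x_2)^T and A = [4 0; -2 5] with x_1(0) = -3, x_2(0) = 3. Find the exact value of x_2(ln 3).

1701

A = [[4,0],[-2,5]]; eigenvalues λ = 4, 5.
Eigenvectors: (-1,-2) for λ=4, (0,-1) for λ=5.
From the initial condition, c_1 = 3, c_2 = -9.
x_2(ln 3) = (3)(3^4)(-2) + (-9)(3^5)(-1) = 1701.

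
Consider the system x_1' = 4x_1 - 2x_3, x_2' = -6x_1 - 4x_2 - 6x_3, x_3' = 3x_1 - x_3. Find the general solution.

x_1(t) = C_1e^(2t) + 2C_3e^(t), x_2(t) = -2C_1e^(2t) + C_2e^(-4t) - 6C_3e^(t), x_3(t) = C_1e^(2t) + 3C_3e^(t)

Coefficient matrix A = [[4, 0, -2], [-6, -4, -6], [3, 0, -1]].
det(A - λI) = 0 gives eigenvalues λ = 2, -4, 1.
For λ=2: eigenvector (1,-2,1).
For λ=-4: eigenvector (0,1,0).
For λ=1: eigenvector (2,-6,3).
General solution: C_1e^(2t)(1,-2,1) + C_2e^(-4t)(0,1,0) + C_3e^(t)(2,-6,3).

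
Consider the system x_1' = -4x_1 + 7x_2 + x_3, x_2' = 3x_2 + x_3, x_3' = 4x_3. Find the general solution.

Coefficient matrix A = [[-4, 7, 1], [0, 3, 1], [0, 0, 4]].
det(A - λI) = 0 gives eigenvalues λ = 4, 3, -4.
For λ=4: eigenvector (1,1,1).
For λ=3: eigenvector (1,1,0).
For λ=-4: eigenvector (1,0,0).
General solution: K_1e^(4t)(1,1,1) + K_2e^(3t)(1,1,0) + K_3e^(-4t)(1,0,0).

x_1(t) = K_1e^(4t) + K_2e^(3t) + K_3e^(-4t), x_2(t) = K_1e^(4t) + K_2e^(3t), x_3(t) = K_1e^(4t)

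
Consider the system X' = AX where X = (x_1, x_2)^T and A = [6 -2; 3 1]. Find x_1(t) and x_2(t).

Coefficient matrix A = [[6, -2], [3, 1]].
Characteristic polynomial det(A - λI) = λ^2 - 7λ + 12 = 0.
Eigenvalues λ = 4, 3.
For λ=4: (A-λI) row 1 is [2, -2], so an eigenvector is (1, 1).
For λ=3: (A-λI) row 1 is [3, -2], so an eigenvector is (2, 3).
General solution: c_1e^(4t)(1,1) + c_2e^(3t)(2,3).

x_1(t) = c_1e^(4t) + 2c_2e^(3t), x_2(t) = c_1e^(4t) + 3c_2e^(3t)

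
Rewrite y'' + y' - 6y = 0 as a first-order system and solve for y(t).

Let x_1 = y, x_2 = y'. Then x_1' = x_2 and x_2' = 6x_1 - x_2.
A = [[0,1],[6,-1]]; det(A-λI) = λ^2 + λ - 6.
Eigenvalues λ = -3, 2 with eigenvectors (1,-3), (1,2).

y(t) = K_1e^(-3t) + K_2e^(2t)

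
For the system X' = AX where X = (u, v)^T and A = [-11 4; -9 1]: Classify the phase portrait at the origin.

A = [[-11,4],[-9,1]]; det(A-λI) = λ^2 + 10λ + 25.
repeated λ = -5 with a single eigenvector.

stable improper node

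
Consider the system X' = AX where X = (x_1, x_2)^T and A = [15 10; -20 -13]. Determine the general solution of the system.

x_1(t) = -2K_1e^(t)sin(2t) - K_1e^(t)cos(2t) - K_2e^(t)sin(2t) + 2K_2e^(t)cos(2t), x_2(t) = 3K_1e^(t)sin(2t) + K_1e^(t)cos(2t) + K_2e^(t)sin(2t) - 3K_2e^(t)cos(2t)

Coefficient matrix A = [[15, 10], [-20, -13]].
Characteristic polynomial det(A - λI) = λ^2 - 2λ + 5 = 0.
Eigenvalues λ = 1 ± 2i (complex conjugate pair).
For λ=1+2i: an eigenvector is (-1,1) - i(-2,3) = (-1 + 2i, 1 - 3i).
A real fundamental pair from Re and Im of e^((1+2i)t)v: X_1 = e^(t)(cos(2t)·(-1,1) + sin(2t)·(-2,3)), X_2 = e^(t)(sin(2t)·(-1,1) - cos(2t)·(-2,3)).
General solution: K_1X_1 + K_2X_2.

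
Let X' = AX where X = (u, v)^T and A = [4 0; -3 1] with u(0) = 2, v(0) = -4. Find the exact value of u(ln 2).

32

A = [[4,0],[-3,1]]; eigenvalues λ = 4, 1.
Eigenvectors: (-1,1) for λ=4, (0,1) for λ=1.
From the initial condition, c_1 = -2, c_2 = -2.
u(ln 2) = (-2)(2^4)(-1) + (-2)(2^1)(0) = 32.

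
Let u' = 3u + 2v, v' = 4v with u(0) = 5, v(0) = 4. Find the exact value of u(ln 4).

A = [[3,2],[0,4]]; eigenvalues λ = 3, 4.
Eigenvectors: (1,0) for λ=3, (2,1) for λ=4.
From the initial condition, c_1 = -3, c_2 = 4.
u(ln 4) = (-3)(4^3)(1) + (4)(4^4)(2) = 1856.

1856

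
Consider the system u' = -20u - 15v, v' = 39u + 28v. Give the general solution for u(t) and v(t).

Coefficient matrix A = [[-20, -15], [39, 28]].
Characteristic polynomial det(A - λI) = λ^2 - 8λ + 25 = 0.
Eigenvalues λ = 4 ± 3i (complex conjugate pair).
For λ=4+3i: an eigenvector is (2,-3) - i(-1,2) = (2 + i, -3 - 2i).
A real fundamental pair from Re and Im of e^((4+3i)t)v: X_1 = e^(4t)(cos(3t)·(2,-3) + sin(3t)·(-1,2)), X_2 = e^(4t)(sin(3t)·(2,-3) - cos(3t)·(-1,2)).
General solution: K_1X_1 + K_2X_2.

u(t) = -K_1e^(4t)sin(3t) + 2K_1e^(4t)cos(3t) + 2K_2e^(4t)sin(3t) + K_2e^(4t)cos(3t), v(t) = 2K_1e^(4t)sin(3t) - 3K_1e^(4t)cos(3t) - 3K_2e^(4t)sin(3t) - 2K_2e^(4t)cos(3t)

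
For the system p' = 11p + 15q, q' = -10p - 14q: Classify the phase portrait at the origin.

saddle

A = [[11,15],[-10,-14]]; det(A-λI) = λ^2 + 3λ - 4.
λ = 1, -4: opposite signs.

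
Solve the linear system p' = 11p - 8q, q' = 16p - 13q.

p(t) = -K_1e^(-5t) + K_2e^(3t), q(t) = -2K_1e^(-5t) + K_2e^(3t)

Coefficient matrix A = [[11, -8], [16, -13]].
Characteristic polynomial det(A - λI) = λ^2 + 2λ - 15 = 0.
Eigenvalues λ = -5, 3.
For λ=-5: (A-λI) row 1 is [16, -8], so an eigenvector is (-1, -2).
For λ=3: (A-λI) row 1 is [8, -8], so an eigenvector is (1, 1).
General solution: K_1e^(-5t)(-1,-2) + K_2e^(3t)(1,1).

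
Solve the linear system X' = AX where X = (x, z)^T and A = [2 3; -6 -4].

Coefficient matrix A = [[2, 3], [-6, -4]].
Characteristic polynomial det(A - λI) = λ^2 + 2λ + 10 = 0.
Eigenvalues λ = -1 ± 3i (complex conjugate pair).
For λ=-1+3i: an eigenvector is (1,-1) - i(0,-1) = (1, -1 + i).
A real fundamental pair from Re and Im of e^((-1+3i)t)v: X_1 = e^(-t)(cos(3t)·(1,-1) + sin(3t)·(0,-1)), X_2 = e^(-t)(sin(3t)·(1,-1) - cos(3t)·(0,-1)).
General solution: K_1X_1 + K_2X_2.

x(t) = K_1e^(-t)cos(3t) + K_2e^(-t)sin(3t), z(t) = -K_1e^(-t)sin(3t) - K_1e^(-t)cos(3t) - K_2e^(-t)sin(3t) + K_2e^(-t)cos(3t)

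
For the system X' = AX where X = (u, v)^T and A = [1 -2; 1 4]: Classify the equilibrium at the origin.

unstable node

A = [[1,-2],[1,4]]; det(A-λI) = λ^2 - 5λ + 6.
λ = 3, 2: both positive.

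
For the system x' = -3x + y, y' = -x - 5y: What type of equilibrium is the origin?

A = [[-3,1],[-1,-5]]; det(A-λI) = λ^2 + 8λ + 16.
repeated λ = -4 with a single eigenvector.

stable improper node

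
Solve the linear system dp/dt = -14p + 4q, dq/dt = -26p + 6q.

Coefficient matrix A = [[-14, 4], [-26, 6]].
Characteristic polynomial det(A - λI) = λ^2 + 8λ + 20 = 0.
Eigenvalues λ = -4 ± 2i (complex conjugate pair).
For λ=-4+2i: an eigenvector is (-1,-3) - i(-1,-2) = (-1 + i, -3 + 2i).
A real fundamental pair from Re and Im of e^((-4+2i)t)v: X_1 = e^(-4t)(cos(2t)·(-1,-3) + sin(2t)·(-1,-2)), X_2 = e^(-4t)(sin(2t)·(-1,-3) - cos(2t)·(-1,-2)).
General solution: K_1X_1 + K_2X_2.

p(t) = -K_1e^(-4t)sin(2t) - K_1e^(-4t)cos(2t) - K_2e^(-4t)sin(2t) + K_2e^(-4t)cos(2t), q(t) = -2K_1e^(-4t)sin(2t) - 3K_1e^(-4t)cos(2t) - 3K_2e^(-4t)sin(2t) + 2K_2e^(-4t)cos(2t)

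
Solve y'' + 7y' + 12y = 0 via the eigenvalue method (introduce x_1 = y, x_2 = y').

Let x_1 = y, x_2 = y'. Then x_1' = x_2 and x_2' = -12x_1 - 7x_2.
A = [[0,1],[-12,-7]]; det(A-λI) = λ^2 + 7λ + 12.
Eigenvalues λ = -4, -3 with eigenvectors (1,-4), (1,-3).

y(t) = C_1e^(-4t) + C_2e^(-3t)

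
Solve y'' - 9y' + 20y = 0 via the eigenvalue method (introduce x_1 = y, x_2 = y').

y(t) = C_1e^(4t) + C_2e^(5t)

Let x_1 = y, x_2 = y'. Then x_1' = x_2 and x_2' = -20x_1 + 9x_2.
A = [[0,1],[-20,9]]; det(A-λI) = λ^2 - 9λ + 20.
Eigenvalues λ = 4, 5 with eigenvectors (1,4), (1,5).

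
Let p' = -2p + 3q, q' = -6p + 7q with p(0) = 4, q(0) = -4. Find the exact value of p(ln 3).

A = [[-2,3],[-6,7]]; eigenvalues λ = 1, 4.
Eigenvectors: (-1,-1) for λ=1, (-1,-2) for λ=4.
From the initial condition, c_1 = -12, c_2 = 8.
p(ln 3) = (-12)(3^1)(-1) + (8)(3^4)(-1) = -612.

-612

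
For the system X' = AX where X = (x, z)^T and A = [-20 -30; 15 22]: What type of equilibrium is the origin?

unstable spiral

A = [[-20,-30],[15,22]]; det(A-λI) = λ^2 - 2λ + 10.
λ = 1 ± 3i: positive real part.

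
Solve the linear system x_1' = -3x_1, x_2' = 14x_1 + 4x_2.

Coefficient matrix A = [[-3, 0], [14, 4]].
Characteristic polynomial det(A - λI) = λ^2 - λ - 12 = 0.
Eigenvalues λ = 4, -3.
For λ=4: (A-λI) row 1 is [-7, 0], so an eigenvector is (0, -1).
For λ=-3: (A-λI) row 2 is [14, 7], so an eigenvector is (1, -2).
General solution: C_1e^(4t)(0,-1) + C_2e^(-3t)(1,-2).

x_1(t) = C_2e^(-3t), x_2(t) = -C_1e^(4t) - 2C_2e^(-3t)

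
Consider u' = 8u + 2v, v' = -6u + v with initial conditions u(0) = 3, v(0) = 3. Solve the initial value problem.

u(t) = 18e^(5t) - 15e^(4t), v(t) = -27e^(5t) + 30e^(4t)

Coefficient matrix A = [[8, 2], [-6, 1]].
Characteristic polynomial det(A - λI) = λ^2 - 9λ + 20 = 0.
Eigenvalues λ = 4, 5.
For λ=4: (A-λI) row 1 is [4, 2], so an eigenvector is (-1, 2).
For λ=5: (A-λI) row 1 is [3, 2], so an eigenvector is (-2, 3).
General solution: K_1e^(4t)(-1,2) + K_2e^(5t)(-2,3).
Applying u(0)=3, v(0)=3 gives K_1=15, K_2=-9.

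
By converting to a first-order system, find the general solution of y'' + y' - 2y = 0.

y(t) = C_1e^(-2t) + C_2e^(t)

Let x_1 = y, x_2 = y'. Then x_1' = x_2 and x_2' = 2x_1 - x_2.
A = [[0,1],[2,-1]]; det(A-λI) = λ^2 + λ - 2.
Eigenvalues λ = -2, 1 with eigenvectors (1,-2), (1,1).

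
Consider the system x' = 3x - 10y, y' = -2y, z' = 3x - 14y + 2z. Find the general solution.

Coefficient matrix A = [[3, -10, 0], [0, -2, 0], [3, -14, 2]].
det(A - λI) = 0 gives eigenvalues λ = -2, 3, 2.
For λ=-2: eigenvector (2,1,2).
For λ=3: eigenvector (1,0,3).
For λ=2: eigenvector (0,0,1).
General solution: c_1e^(-2t)(2,1,2) + c_2e^(3t)(1,0,3) + c_3e^(2t)(0,0,1).

x(t) = 2c_1e^(-2t) + c_2e^(3t), y(t) = c_1e^(-2t), z(t) = 2c_1e^(-2t) + 3c_2e^(3t) + c_3e^(2t)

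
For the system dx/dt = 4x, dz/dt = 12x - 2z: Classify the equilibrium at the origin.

saddle

A = [[4,0],[12,-2]]; det(A-λI) = λ^2 - 2λ - 8.
λ = 4, -2: opposite signs.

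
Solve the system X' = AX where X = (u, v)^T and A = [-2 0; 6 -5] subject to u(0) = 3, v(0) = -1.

u(t) = 3e^(-2t), v(t) = 6e^(-2t) - 7e^(-5t)

Coefficient matrix A = [[-2, 0], [6, -5]].
Characteristic polynomial det(A - λI) = λ^2 + 7λ + 10 = 0.
Eigenvalues λ = -2, -5.
For λ=-2: (A-λI) row 2 is [6, -3], so an eigenvector is (-1, -2).
For λ=-5: (A-λI) row 1 is [3, 0], so an eigenvector is (0, 1).
General solution: K_1e^(-2t)(-1,-2) + K_2e^(-5t)(0,1).
Applying u(0)=3, v(0)=-1 gives K_1=-3, K_2=-7.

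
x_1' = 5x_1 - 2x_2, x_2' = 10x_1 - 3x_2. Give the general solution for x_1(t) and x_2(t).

x_1(t) = -c_1e^(t)sin(2t) + c_2e^(t)cos(2t), x_2(t) = -2c_1e^(t)sin(2t) + c_1e^(t)cos(2t) + c_2e^(t)sin(2t) + 2c_2e^(t)cos(2t)

Coefficient matrix A = [[5, -2], [10, -3]].
Characteristic polynomial det(A - λI) = λ^2 - 2λ + 5 = 0.
Eigenvalues λ = 1 ± 2i (complex conjugate pair).
For λ=1+2i: an eigenvector is (0,1) - i(-1,-2) = (0 + i, 1 + 2i).
A real fundamental pair from Re and Im of e^((1+2i)t)v: X_1 = e^(t)(cos(2t)·(0,1) + sin(2t)·(-1,-2)), X_2 = e^(t)(sin(2t)·(0,1) - cos(2t)·(-1,-2)).
General solution: c_1X_1 + c_2X_2.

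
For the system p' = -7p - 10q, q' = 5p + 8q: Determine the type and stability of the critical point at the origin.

A = [[-7,-10],[5,8]]; det(A-λI) = λ^2 - λ - 6.
λ = 3, -2: opposite signs.

saddle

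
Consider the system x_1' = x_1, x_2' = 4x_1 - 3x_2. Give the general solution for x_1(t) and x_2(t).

x_1(t) = -K_2e^(t), x_2(t) = K_1e^(-3t) - K_2e^(t)

Coefficient matrix A = [[1, 0], [4, -3]].
Characteristic polynomial det(A - λI) = λ^2 + 2λ - 3 = 0.
Eigenvalues λ = -3, 1.
For λ=-3: (A-λI) row 1 is [4, 0], so an eigenvector is (0, 1).
For λ=1: (A-λI) row 2 is [4, -4], so an eigenvector is (-1, -1).
General solution: K_1e^(-3t)(0,1) + K_2e^(t)(-1,-1).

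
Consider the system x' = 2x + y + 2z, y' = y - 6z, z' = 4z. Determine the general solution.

Coefficient matrix A = [[2, 1, 2], [0, 1, -6], [0, 0, 4]].
det(A - λI) = 0 gives eigenvalues λ = 1, 2, 4.
For λ=1: eigenvector (-1,1,0).
For λ=2: eigenvector (1,0,0).
For λ=4: eigenvector (0,-2,1).
General solution: K_1e^(t)(-1,1,0) + K_2e^(2t)(1,0,0) + K_3e^(4t)(0,-2,1).

x(t) = -K_1e^(t) + K_2e^(2t), y(t) = K_1e^(t) - 2K_3e^(4t), z(t) = K_3e^(4t)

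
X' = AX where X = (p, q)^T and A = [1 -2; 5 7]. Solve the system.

p(t) = K_1e^(4t)sin(t) + K_1e^(4t)cos(t) + K_2e^(4t)sin(t) - K_2e^(4t)cos(t), q(t) = -K_1e^(4t)sin(t) - 2K_1e^(4t)cos(t) - 2K_2e^(4t)sin(t) + K_2e^(4t)cos(t)

Coefficient matrix A = [[1, -2], [5, 7]].
Characteristic polynomial det(A - λI) = λ^2 - 8λ + 17 = 0.
Eigenvalues λ = 4 ± i (complex conjugate pair).
For λ=4+i: an eigenvector is (1,-2) - i(1,-1) = (1 - i, -2 + i).
A real fundamental pair from Re and Im of e^((4+i)t)v: X_1 = e^(4t)(cos(t)·(1,-2) + sin(t)·(1,-1)), X_2 = e^(4t)(sin(t)·(1,-2) - cos(t)·(1,-1)).
General solution: K_1X_1 + K_2X_2.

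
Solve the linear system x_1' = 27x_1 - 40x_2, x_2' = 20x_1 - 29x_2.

x_1(t) = 3K_1e^(-t)sin(4t) - K_1e^(-t)cos(4t) - K_2e^(-t)sin(4t) - 3K_2e^(-t)cos(4t), x_2(t) = 2K_1e^(-t)sin(4t) - K_1e^(-t)cos(4t) - K_2e^(-t)sin(4t) - 2K_2e^(-t)cos(4t)

Coefficient matrix A = [[27, -40], [20, -29]].
Characteristic polynomial det(A - λI) = λ^2 + 2λ + 17 = 0.
Eigenvalues λ = -1 ± 4i (complex conjugate pair).
For λ=-1+4i: an eigenvector is (-1,-1) - i(3,2) = (-1 - 3i, -1 - 2i).
A real fundamental pair from Re and Im of e^((-1+4i)t)v: X_1 = e^(-t)(cos(4t)·(-1,-1) + sin(4t)·(3,2)), X_2 = e^(-t)(sin(4t)·(-1,-1) - cos(4t)·(3,2)).
General solution: K_1X_1 + K_2X_2.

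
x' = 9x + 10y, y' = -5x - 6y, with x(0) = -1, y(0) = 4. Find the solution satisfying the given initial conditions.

x(t) = 6e^(4t) - 7e^(-t), y(t) = -3e^(4t) + 7e^(-t)

Coefficient matrix A = [[9, 10], [-5, -6]].
Characteristic polynomial det(A - λI) = λ^2 - 3λ - 4 = 0.
Eigenvalues λ = -1, 4.
For λ=-1: (A-λI) row 1 is [10, 10], so an eigenvector is (-1, 1).
For λ=4: (A-λI) row 1 is [5, 10], so an eigenvector is (2, -1).
General solution: C_1e^(-t)(-1,1) + C_2e^(4t)(2,-1).
Applying x(0)=-1, y(0)=4 gives C_1=7, C_2=3.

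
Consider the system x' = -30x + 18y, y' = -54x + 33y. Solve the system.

x(t) = c_1e^(6t) + 2c_2e^(-3t), y(t) = 2c_1e^(6t) + 3c_2e^(-3t)

Coefficient matrix A = [[-30, 18], [-54, 33]].
Characteristic polynomial det(A - λI) = λ^2 - 3λ - 18 = 0.
Eigenvalues λ = 6, -3.
For λ=6: (A-λI) row 1 is [-36, 18], so an eigenvector is (1, 2).
For λ=-3: (A-λI) row 1 is [-27, 18], so an eigenvector is (2, 3).
General solution: c_1e^(6t)(1,2) + c_2e^(-3t)(2,3).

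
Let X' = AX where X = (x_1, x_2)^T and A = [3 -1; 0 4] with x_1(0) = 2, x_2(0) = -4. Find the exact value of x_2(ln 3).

-324

A = [[3,-1],[0,4]]; eigenvalues λ = 3, 4.
Eigenvectors: (-1,0) for λ=3, (-1,1) for λ=4.
From the initial condition, c_1 = 2, c_2 = -4.
x_2(ln 3) = (2)(3^3)(0) + (-4)(3^4)(1) = -324.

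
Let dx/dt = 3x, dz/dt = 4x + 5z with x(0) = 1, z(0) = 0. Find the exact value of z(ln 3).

432

A = [[3,0],[4,5]]; eigenvalues λ = 5, 3.
Eigenvectors: (0,1) for λ=5, (1,-2) for λ=3.
From the initial condition, c_1 = 2, c_2 = 1.
z(ln 3) = (2)(3^5)(1) + (1)(3^3)(-2) = 432.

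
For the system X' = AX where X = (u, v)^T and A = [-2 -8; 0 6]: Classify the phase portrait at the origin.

saddle

A = [[-2,-8],[0,6]]; det(A-λI) = λ^2 - 4λ - 12.
λ = 6, -2: opposite signs.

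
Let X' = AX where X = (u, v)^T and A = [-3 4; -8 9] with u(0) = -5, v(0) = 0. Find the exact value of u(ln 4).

5080

A = [[-3,4],[-8,9]]; eigenvalues λ = 1, 5.
Eigenvectors: (1,1) for λ=1, (-1,-2) for λ=5.
From the initial condition, c_1 = -10, c_2 = -5.
u(ln 4) = (-10)(4^1)(1) + (-5)(4^5)(-1) = 5080.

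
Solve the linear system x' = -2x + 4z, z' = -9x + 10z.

x(t) = -2C_1e^(4t) - 2C_2te^(4t) + C_2e^(4t), z(t) = -3C_1e^(4t) - 3C_2te^(4t) + C_2e^(4t)

Coefficient matrix A = [[-2, 4], [-9, 10]].
Characteristic polynomial det(A - λI) = λ^2 - 8λ + 16 = 0.
Single eigenvalue λ = 4 with algebraic multiplicity 2.
Eigenvector v = (-2,-3); generalized eigenvector w with (A-λI)w=v is (1,1).
General solution: e^(4t)[C_1·v + C_2·(t·v + w)].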